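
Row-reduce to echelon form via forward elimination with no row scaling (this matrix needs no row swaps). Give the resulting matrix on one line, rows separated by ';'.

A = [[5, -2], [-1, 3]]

Forward elimination:
R2 <- R2 - (-1/5)*R1:  [    0  13/5 ]
Row echelon form:
[ 5    -2 ]
[ 0  13/5 ]

REF = [5 -2; 0 13/5]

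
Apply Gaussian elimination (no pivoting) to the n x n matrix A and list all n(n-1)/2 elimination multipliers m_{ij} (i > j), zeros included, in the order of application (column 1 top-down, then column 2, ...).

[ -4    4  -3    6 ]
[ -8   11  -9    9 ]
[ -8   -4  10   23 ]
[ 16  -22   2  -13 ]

multipliers: 2, 2, -4, -4, -2, -4

Forward elimination:
R2 <- R2 - (2)*R1:  [  0   3  -3  -3 ]
R3 <- R3 - (2)*R1:  [   0  -12   16   11 ]
R4 <- R4 - (-4)*R1:  [   0   -6  -10   11 ]
R3 <- R3 - (-4)*R2:  [  0   0   4  -1 ]
R4 <- R4 - (-2)*R2:  [   0    0  -16    5 ]
R4 <- R4 - (-4)*R3:  [ 0  0  0  1 ]
Multipliers (in order of application): m_{21} = 2, m_{31} = 2, m_{41} = -4, m_{32} = -4, m_{42} = -2, m_{43} = -4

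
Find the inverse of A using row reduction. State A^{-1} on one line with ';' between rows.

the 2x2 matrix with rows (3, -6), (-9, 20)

inverse = [10/3 1; 3/2 1/2]

Gauss-Jordan on [A | I]:
R1 <- (1/3)*R1:  [   1   -2  |  1/3    0 ]
R2 <- R2 - (-9)*R1:  [ 0  2  |  3  1 ]
R2 <- (1/2)*R2:  [   0    1  |  3/2  1/2 ]
R1 <- R1 - (-2)*R2:  [    1     0  |  10/3     1 ]
Right block of [I | A^{-1}] is the inverse:
[ 10/3    1 ]
[  3/2  1/2 ]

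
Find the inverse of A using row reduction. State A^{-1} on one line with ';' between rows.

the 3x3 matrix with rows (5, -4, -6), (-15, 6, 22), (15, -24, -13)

inverse = [5 46/45 -26/45; 3/2 5/18 -2/9; 3 2/3 -1/3]

Gauss-Jordan on [A | I]:
R1 <- (1/5)*R1:  [    1  -4/5  -6/5  |   1/5     0     0 ]
R2 <- R2 - (-15)*R1:  [  0  -6   4  |   3   1   0 ]
R3 <- R3 - (15)*R1:  [   0  -12    5  |   -3    0    1 ]
R2 <- (1/-6)*R2:  [    0     1  -2/3  |  -1/2  -1/6     0 ]
R1 <- R1 - (-4/5)*R2:  [      1       0  -26/15  |    -1/5   -2/15       0 ]
R3 <- R3 - (-12)*R2:  [  0   0  -3  |  -9  -2   1 ]
R3 <- (1/-3)*R3:  [    0     0     1  |     3   2/3  -1/3 ]
R1 <- R1 - (-26/15)*R3:  [      1       0       0  |       5   46/45  -26/45 ]
R2 <- R2 - (-2/3)*R3:  [    0     1     0  |   3/2  5/18  -2/9 ]
Right block of [I | A^{-1}] is the inverse:
[   5  46/45  -26/45 ]
[ 3/2   5/18    -2/9 ]
[   3    2/3    -1/3 ]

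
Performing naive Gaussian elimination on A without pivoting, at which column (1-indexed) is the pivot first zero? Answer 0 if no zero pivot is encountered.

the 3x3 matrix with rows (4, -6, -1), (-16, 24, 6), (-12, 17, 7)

first zero-pivot column = 2

Naive forward elimination:
R2 <- R2 - (-4)*R1:  [ 0  0  2 ]
R3 <- R3 - (-3)*R1:  [  0  -1   4 ]
Matrix at this point:
[ 4  -6  -1 ]
[ 0   0   2 ]
[ 0  -1   4 ]
Pivot entry (2,2) is zero but row 3 has -1 in column 2 -> naive elimination stops; a row interchange (e.g. R2 <-> R3) would be required here.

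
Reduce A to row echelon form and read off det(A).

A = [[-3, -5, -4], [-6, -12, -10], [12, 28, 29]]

Forward elimination:
R2 <- R2 - (2)*R1:  [  0  -2  -2 ]
R3 <- R3 - (-4)*R1:  [  0   8  13 ]
R3 <- R3 - (-4)*R2:  [ 0  0  5 ]
Upper-triangular form:
[ -3  -5  -4 ]
[  0  -2  -2 ]
[  0   0   5 ]
det(A) = (-1)^0 * (-3) * (-2) * (5) = 30  (0 row swaps -> sign +1)

det(A) = 30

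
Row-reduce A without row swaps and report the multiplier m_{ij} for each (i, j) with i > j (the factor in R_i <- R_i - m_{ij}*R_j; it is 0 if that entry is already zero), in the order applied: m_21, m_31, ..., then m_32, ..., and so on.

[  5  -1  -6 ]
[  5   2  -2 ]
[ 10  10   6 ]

Forward elimination:
R2 <- R2 - (1)*R1:  [ 0  3  4 ]
R3 <- R3 - (2)*R1:  [  0  12  18 ]
R3 <- R3 - (4)*R2:  [ 0  0  2 ]
Multipliers (in order of application): m_{21} = 1, m_{31} = 2, m_{32} = 4

multipliers: 1, 2, 4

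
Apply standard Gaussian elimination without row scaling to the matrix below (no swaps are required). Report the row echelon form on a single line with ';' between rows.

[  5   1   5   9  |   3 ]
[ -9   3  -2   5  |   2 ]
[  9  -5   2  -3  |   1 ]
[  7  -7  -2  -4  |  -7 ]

Forward elimination:
R2 <- R2 - (-9/5)*R1:  [     0   24/5      7  106/5   37/5 ]
R3 <- R3 - (9/5)*R1:  [     0  -34/5     -7  -96/5  -22/5 ]
R4 <- R4 - (7/5)*R1:  [     0  -42/5     -9  -83/5  -56/5 ]
R3 <- R3 - (-17/12)*R2:  [     0      0  35/12   65/6  73/12 ]
R4 <- R4 - (-7/4)*R2:  [    0     0  13/4  41/2   7/4 ]
R4 <- R4 - (39/35)*R3:  [       0        0        0     59/7  -176/35 ]
Row echelon form:
[ 5     1      5      9  |        3 ]
[ 0  24/5      7  106/5  |     37/5 ]
[ 0     0  35/12   65/6  |    73/12 ]
[ 0     0      0   59/7  |  -176/35 ]

REF = [5 1 5 9 3; 0 24/5 7 106/5 37/5; 0 0 35/12 65/6 73/12; 0 0 0 59/7 -176/35]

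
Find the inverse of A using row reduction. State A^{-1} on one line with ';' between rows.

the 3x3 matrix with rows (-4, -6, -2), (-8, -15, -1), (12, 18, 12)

inverse = [-9/4 1/2 -1/3; 7/6 -1/3 1/6; 1/2 0 1/6]

Gauss-Jordan on [A | I]:
R1 <- (1/-4)*R1:  [    1   3/2   1/2  |  -1/4     0     0 ]
R2 <- R2 - (-8)*R1:  [  0  -3   3  |  -2   1   0 ]
R3 <- R3 - (12)*R1:  [ 0  0  6  |  3  0  1 ]
R2 <- (1/-3)*R2:  [    0     1    -1  |   2/3  -1/3     0 ]
R1 <- R1 - (3/2)*R2:  [    1     0     2  |  -5/4   1/2     0 ]
R3 <- (1/6)*R3:  [   0    0    1  |  1/2    0  1/6 ]
R1 <- R1 - (2)*R3:  [    1     0     0  |  -9/4   1/2  -1/3 ]
R2 <- R2 - (-1)*R3:  [    0     1     0  |   7/6  -1/3   1/6 ]
Right block of [I | A^{-1}] is the inverse:
[ -9/4   1/2  -1/3 ]
[  7/6  -1/3   1/6 ]
[  1/2     0   1/6 ]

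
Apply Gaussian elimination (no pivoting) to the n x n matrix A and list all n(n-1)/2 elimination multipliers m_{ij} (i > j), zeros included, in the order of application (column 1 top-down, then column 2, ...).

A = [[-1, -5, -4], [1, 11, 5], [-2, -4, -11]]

Forward elimination:
R2 <- R2 - (-1)*R1:  [ 0  6  1 ]
R3 <- R3 - (2)*R1:  [  0   6  -3 ]
R3 <- R3 - (1)*R2:  [  0   0  -4 ]
Multipliers (in order of application): m_{21} = -1, m_{31} = 2, m_{32} = 1

multipliers: -1, 2, 1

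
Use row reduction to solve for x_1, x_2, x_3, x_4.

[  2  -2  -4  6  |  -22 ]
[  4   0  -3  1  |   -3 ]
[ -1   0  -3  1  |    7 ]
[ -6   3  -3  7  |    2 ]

(-2, 3, -3, -4)

Forward elimination on [A|b]:
R2 <- R2 - (2)*R1:  [   0    4    5  -11   41 ]
R3 <- R3 - (-1/2)*R1:  [  0  -1  -5   4  -4 ]
R4 <- R4 - (-3)*R1:  [   0   -3  -15   25  -64 ]
R3 <- R3 - (-1/4)*R2:  [     0      0  -15/4    5/4   25/4 ]
R4 <- R4 - (-3/4)*R2:  [      0       0   -45/4    67/4  -133/4 ]
R4 <- R4 - (3)*R3:  [   0    0    0   13  -52 ]
Row echelon form:
[ 2  -2     -4    6  |   -22 ]
[ 0   4      5  -11  |    41 ]
[ 0   0  -15/4  5/4  |  25/4 ]
[ 0   0      0   13  |   -52 ]
Back-substitution:
x_4 = (-52) / 13 = -4
x_3 = (25/4 - (5/4)*(-4)) / (-15/4) = -3
x_2 = (41 - (5)*(-3) - (-11)*(-4)) / 4 = 3
x_1 = (-22 - (-2)*(3) - (-4)*(-3) - (6)*(-4)) / 2 = -2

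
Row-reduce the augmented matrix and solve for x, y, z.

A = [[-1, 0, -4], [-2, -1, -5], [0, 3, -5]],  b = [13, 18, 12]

Forward elimination on [A|b]:
R2 <- R2 - (2)*R1:  [  0  -1   3  -8 ]
R3 <- R3 - (-3)*R2:  [   0    0    4  -12 ]
Row echelon form:
[ -1   0  -4  |   13 ]
[  0  -1   3  |   -8 ]
[  0   0   4  |  -12 ]
Back-substitution:
z = (-12) / 4 = -3
y = (-8 - (3)*(-3)) / -1 = -1
x = (13 - (-4)*(-3)) / -1 = -1

(-1, -1, -3)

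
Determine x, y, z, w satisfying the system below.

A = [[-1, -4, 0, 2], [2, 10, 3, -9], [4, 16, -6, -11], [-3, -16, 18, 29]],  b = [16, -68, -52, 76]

(0, -2, -4, 4)

Forward elimination on [A|b]:
R2 <- R2 - (-2)*R1:  [   0    2    3   -5  -36 ]
R3 <- R3 - (-4)*R1:  [  0   0  -6  -3  12 ]
R4 <- R4 - (3)*R1:  [  0  -4  18  23  28 ]
R4 <- R4 - (-2)*R2:  [   0    0   24   13  -44 ]
R4 <- R4 - (-4)*R3:  [ 0  0  0  1  4 ]
Row echelon form:
[ -1  -4   0   2  |   16 ]
[  0   2   3  -5  |  -36 ]
[  0   0  -6  -3  |   12 ]
[  0   0   0   1  |    4 ]
Back-substitution:
w = (4) / 1 = 4
z = (12 - (-3)*(4)) / -6 = -4
y = (-36 - (3)*(-4) - (-5)*(4)) / 2 = -2
x = (16 - (-4)*(-2) - (2)*(4)) / -1 = 0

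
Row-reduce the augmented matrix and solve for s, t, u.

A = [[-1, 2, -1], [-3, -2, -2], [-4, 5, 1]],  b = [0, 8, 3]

(-2, -1, 0)

Forward elimination on [A|b]:
R2 <- R2 - (3)*R1:  [  0  -8   1   8 ]
R3 <- R3 - (4)*R1:  [  0  -3   5   3 ]
R3 <- R3 - (3/8)*R2:  [    0     0  37/8     0 ]
Row echelon form:
[ -1   2    -1  |  0 ]
[  0  -8     1  |  8 ]
[  0   0  37/8  |  0 ]
Back-substitution:
u = (0) / (37/8) = 0
t = (8 - (1)*(0)) / -8 = -1
s = (0 - (2)*(-1) - (-1)*(0)) / -1 = -2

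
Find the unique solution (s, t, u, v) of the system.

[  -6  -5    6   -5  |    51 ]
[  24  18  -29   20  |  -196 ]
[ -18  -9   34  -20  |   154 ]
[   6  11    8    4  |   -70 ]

Forward elimination on [A|b]:
R2 <- R2 - (-4)*R1:  [  0  -2  -5   0   8 ]
R3 <- R3 - (3)*R1:  [  0   6  16  -5   1 ]
R4 <- R4 - (-1)*R1:  [   0    6   14   -1  -19 ]
R3 <- R3 - (-3)*R2:  [  0   0   1  -5  25 ]
R4 <- R4 - (-3)*R2:  [  0   0  -1  -1   5 ]
R4 <- R4 - (-1)*R3:  [  0   0   0  -6  30 ]
Row echelon form:
[ -6  -5   6  -5  |  51 ]
[  0  -2  -5   0  |   8 ]
[  0   0   1  -5  |  25 ]
[  0   0   0  -6  |  30 ]
Back-substitution:
v = (30) / -6 = -5
u = (25 - (-5)*(-5)) / 1 = 0
t = (8 - (-5)*(0)) / -2 = -4
s = (51 - (-5)*(-4) - (6)*(0) - (-5)*(-5)) / -6 = -1

(-1, -4, 0, -5)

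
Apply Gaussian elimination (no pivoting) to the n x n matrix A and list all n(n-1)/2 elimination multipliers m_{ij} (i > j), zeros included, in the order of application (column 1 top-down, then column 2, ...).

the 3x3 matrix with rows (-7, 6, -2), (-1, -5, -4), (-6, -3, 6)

Forward elimination:
R2 <- R2 - (1/7)*R1:  [     0  -41/7  -26/7 ]
R3 <- R3 - (6/7)*R1:  [     0  -57/7   54/7 ]
R3 <- R3 - (57/41)*R2:  [      0       0  528/41 ]
Multipliers (in order of application): m_{21} = 1/7, m_{31} = 6/7, m_{32} = 57/41

multipliers: 1/7, 6/7, 57/41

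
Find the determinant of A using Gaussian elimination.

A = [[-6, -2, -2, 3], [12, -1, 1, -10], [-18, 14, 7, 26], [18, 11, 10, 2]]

det(A) = 180

Forward elimination:
R2 <- R2 - (-2)*R1:  [  0  -5  -3  -4 ]
R3 <- R3 - (3)*R1:  [  0  20  13  17 ]
R4 <- R4 - (-3)*R1:  [  0   5   4  11 ]
R3 <- R3 - (-4)*R2:  [ 0  0  1  1 ]
R4 <- R4 - (-1)*R2:  [ 0  0  1  7 ]
R4 <- R4 - (1)*R3:  [ 0  0  0  6 ]
Upper-triangular form:
[ -6  -2  -2   3 ]
[  0  -5  -3  -4 ]
[  0   0   1   1 ]
[  0   0   0   6 ]
det(A) = (-1)^0 * (-6) * (-5) * (1) * (6) = 180  (0 row swaps -> sign +1)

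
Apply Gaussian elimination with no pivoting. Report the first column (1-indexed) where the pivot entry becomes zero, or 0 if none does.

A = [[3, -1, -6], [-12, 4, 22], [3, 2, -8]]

Naive forward elimination:
R2 <- R2 - (-4)*R1:  [  0   0  -2 ]
R3 <- R3 - (1)*R1:  [  0   3  -2 ]
Matrix at this point:
[ 3  -1  -6 ]
[ 0   0  -2 ]
[ 0   3  -2 ]
Pivot entry (2,2) is zero but row 3 has 3 in column 2 -> naive elimination stops; a row interchange (e.g. R2 <-> R3) would be required here.

first zero-pivot column = 2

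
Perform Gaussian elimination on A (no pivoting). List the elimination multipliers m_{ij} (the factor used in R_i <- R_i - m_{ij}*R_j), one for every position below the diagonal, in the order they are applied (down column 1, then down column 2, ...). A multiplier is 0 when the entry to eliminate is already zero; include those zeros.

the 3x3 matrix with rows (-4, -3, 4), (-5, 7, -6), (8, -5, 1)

Forward elimination:
R2 <- R2 - (5/4)*R1:  [    0  43/4   -11 ]
R3 <- R3 - (-2)*R1:  [   0  -11    9 ]
R3 <- R3 - (-44/43)*R2:  [      0       0  -97/43 ]
Multipliers (in order of application): m_{21} = 5/4, m_{31} = -2, m_{32} = -44/43

multipliers: 5/4, -2, -44/43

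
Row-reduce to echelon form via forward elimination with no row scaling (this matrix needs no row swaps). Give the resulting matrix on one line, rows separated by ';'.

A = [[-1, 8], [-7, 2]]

Forward elimination:
R2 <- R2 - (7)*R1:  [   0  -54 ]
Row echelon form:
[ -1    8 ]
[  0  -54 ]

REF = [-1 8; 0 -54]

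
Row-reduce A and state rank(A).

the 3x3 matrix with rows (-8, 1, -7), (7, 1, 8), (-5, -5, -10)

Row reduction:
R2 <- R2 - (-7/8)*R1:  [    0  15/8  15/8 ]
R3 <- R3 - (5/8)*R1:  [     0  -45/8  -45/8 ]
R3 <- R3 - (-3)*R2:  [ 0  0  0 ]
Row echelon form:
[ -8     1    -7 ]
[  0  15/8  15/8 ]
[  0     0     0 ]
Nonzero rows / pivot columns: 2

rank(A) = 2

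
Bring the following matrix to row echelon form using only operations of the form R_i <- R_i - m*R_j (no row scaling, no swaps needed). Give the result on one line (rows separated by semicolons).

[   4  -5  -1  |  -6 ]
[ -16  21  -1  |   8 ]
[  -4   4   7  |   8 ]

Forward elimination:
R2 <- R2 - (-4)*R1:  [   0    1   -5  -16 ]
R3 <- R3 - (-1)*R1:  [  0  -1   6   2 ]
R3 <- R3 - (-1)*R2:  [   0    0    1  -14 ]
Row echelon form:
[ 4  -5  -1  |   -6 ]
[ 0   1  -5  |  -16 ]
[ 0   0   1  |  -14 ]

REF = [4 -5 -1 -6; 0 1 -5 -16; 0 0 1 -14]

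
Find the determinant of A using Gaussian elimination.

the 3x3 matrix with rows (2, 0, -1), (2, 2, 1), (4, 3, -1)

Forward elimination:
R2 <- R2 - (1)*R1:  [ 0  2  2 ]
R3 <- R3 - (2)*R1:  [ 0  3  1 ]
R3 <- R3 - (3/2)*R2:  [  0   0  -2 ]
Upper-triangular form:
[ 2  0  -1 ]
[ 0  2   2 ]
[ 0  0  -2 ]
det(A) = (-1)^0 * (2) * (2) * (-2) = -8  (0 row swaps -> sign +1)

det(A) = -8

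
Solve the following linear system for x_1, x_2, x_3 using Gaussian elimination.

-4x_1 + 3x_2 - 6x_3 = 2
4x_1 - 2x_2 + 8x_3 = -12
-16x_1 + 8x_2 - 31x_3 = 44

(4, -2, -4)

Forward elimination on [A|b]:
R2 <- R2 - (-1)*R1:  [   0    1    2  -10 ]
R3 <- R3 - (4)*R1:  [  0  -4  -7  36 ]
R3 <- R3 - (-4)*R2:  [  0   0   1  -4 ]
Row echelon form:
[ -4  3  -6  |    2 ]
[  0  1   2  |  -10 ]
[  0  0   1  |   -4 ]
Back-substitution:
x_3 = (-4) / 1 = -4
x_2 = (-10 - (2)*(-4)) / 1 = -2
x_1 = (2 - (3)*(-2) - (-6)*(-4)) / -4 = 4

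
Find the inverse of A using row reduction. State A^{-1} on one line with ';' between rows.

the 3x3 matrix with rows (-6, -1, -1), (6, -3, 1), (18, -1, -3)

inverse = [-5/72 1/72 1/36; -1/4 -1/4 0; -1/3 1/6 -1/6]

Gauss-Jordan on [A | I]:
R1 <- (1/-6)*R1:  [    1   1/6   1/6  |  -1/6     0     0 ]
R2 <- R2 - (6)*R1:  [  0  -4   0  |   1   1   0 ]
R3 <- R3 - (18)*R1:  [  0  -4  -6  |   3   0   1 ]
R2 <- (1/-4)*R2:  [    0     1     0  |  -1/4  -1/4     0 ]
R1 <- R1 - (1/6)*R2:  [    1     0   1/6  |  -1/8  1/24     0 ]
R3 <- R3 - (-4)*R2:  [  0   0  -6  |   2  -1   1 ]
R3 <- (1/-6)*R3:  [    0     0     1  |  -1/3   1/6  -1/6 ]
R1 <- R1 - (1/6)*R3:  [     1      0      0  |  -5/72   1/72   1/36 ]
Right block of [I | A^{-1}] is the inverse:
[ -5/72  1/72  1/36 ]
[  -1/4  -1/4     0 ]
[  -1/3   1/6  -1/6 ]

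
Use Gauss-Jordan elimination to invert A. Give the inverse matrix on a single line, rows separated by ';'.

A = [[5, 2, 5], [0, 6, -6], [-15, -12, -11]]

inverse = [23/10 19/30 7/10; -3/2 -1/3 -1/2; -3/2 -1/2 -1/2]

Gauss-Jordan on [A | I]:
R1 <- (1/5)*R1:  [   1  2/5    1  |  1/5    0    0 ]
R3 <- R3 - (-15)*R1:  [  0  -6   4  |   3   0   1 ]
R2 <- (1/6)*R2:  [   0    1   -1  |    0  1/6    0 ]
R1 <- R1 - (2/5)*R2:  [     1      0    7/5  |    1/5  -1/15      0 ]
R3 <- R3 - (-6)*R2:  [  0   0  -2  |   3   1   1 ]
R3 <- (1/-2)*R3:  [    0     0     1  |  -3/2  -1/2  -1/2 ]
R1 <- R1 - (7/5)*R3:  [     1      0      0  |  23/10  19/30   7/10 ]
R2 <- R2 - (-1)*R3:  [    0     1     0  |  -3/2  -1/3  -1/2 ]
Right block of [I | A^{-1}] is the inverse:
[ 23/10  19/30  7/10 ]
[  -3/2   -1/3  -1/2 ]
[  -3/2   -1/2  -1/2 ]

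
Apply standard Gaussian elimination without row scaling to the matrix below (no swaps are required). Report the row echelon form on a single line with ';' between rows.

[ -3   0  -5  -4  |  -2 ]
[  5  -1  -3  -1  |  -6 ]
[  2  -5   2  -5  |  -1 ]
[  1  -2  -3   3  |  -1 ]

Forward elimination:
R2 <- R2 - (-5/3)*R1:  [     0     -1  -34/3  -23/3  -28/3 ]
R3 <- R3 - (-2/3)*R1:  [     0     -5   -4/3  -23/3   -7/3 ]
R4 <- R4 - (-1/3)*R1:  [     0     -2  -14/3    5/3   -5/3 ]
R3 <- R3 - (5)*R2:  [     0      0  166/3   92/3  133/3 ]
R4 <- R4 - (2)*R2:  [  0   0  18  17  17 ]
R4 <- R4 - (27/83)*R3:  [      0       0       0  583/83  214/83 ]
Row echelon form:
[ -3   0     -5      -4  |      -2 ]
[  0  -1  -34/3   -23/3  |   -28/3 ]
[  0   0  166/3    92/3  |   133/3 ]
[  0   0      0  583/83  |  214/83 ]

REF = [-3 0 -5 -4 -2; 0 -1 -34/3 -23/3 -28/3; 0 0 166/3 92/3 133/3; 0 0 0 583/83 214/83]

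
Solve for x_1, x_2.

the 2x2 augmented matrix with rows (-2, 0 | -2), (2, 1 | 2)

Forward elimination on [A|b]:
R2 <- R2 - (-1)*R1:  [ 0  1  0 ]
Row echelon form:
[ -2  0  |  -2 ]
[  0  1  |   0 ]
Back-substitution:
x_2 = (0) / 1 = 0
x_1 = (-2) / -2 = 1

(1, 0)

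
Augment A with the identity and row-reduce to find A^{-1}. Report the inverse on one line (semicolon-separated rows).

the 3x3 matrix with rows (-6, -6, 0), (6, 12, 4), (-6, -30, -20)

Gauss-Jordan on [A | I]:
R1 <- (1/-6)*R1:  [    1     1     0  |  -1/6     0     0 ]
R2 <- R2 - (6)*R1:  [ 0  6  4  |  1  1  0 ]
R3 <- R3 - (-6)*R1:  [   0  -24  -20  |   -1    0    1 ]
R2 <- (1/6)*R2:  [   0    1  2/3  |  1/6  1/6    0 ]
R1 <- R1 - (1)*R2:  [    1     0  -2/3  |  -1/3  -1/6     0 ]
R3 <- R3 - (-24)*R2:  [  0   0  -4  |   3   4   1 ]
R3 <- (1/-4)*R3:  [    0     0     1  |  -3/4    -1  -1/4 ]
R1 <- R1 - (-2/3)*R3:  [    1     0     0  |  -5/6  -5/6  -1/6 ]
R2 <- R2 - (2/3)*R3:  [   0    1    0  |  2/3  5/6  1/6 ]
Right block of [I | A^{-1}] is the inverse:
[ -5/6  -5/6  -1/6 ]
[  2/3   5/6   1/6 ]
[ -3/4    -1  -1/4 ]

inverse = [-5/6 -5/6 -1/6; 2/3 5/6 1/6; -3/4 -1 -1/4]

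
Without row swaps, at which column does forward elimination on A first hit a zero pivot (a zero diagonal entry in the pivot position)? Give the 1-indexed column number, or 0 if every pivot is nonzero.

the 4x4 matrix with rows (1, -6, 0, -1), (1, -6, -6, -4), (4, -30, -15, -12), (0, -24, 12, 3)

Naive forward elimination:
R2 <- R2 - (1)*R1:  [  0   0  -6  -3 ]
R3 <- R3 - (4)*R1:  [   0   -6  -15   -8 ]
Matrix at this point:
[ 1   -6    0  -1 ]
[ 0    0   -6  -3 ]
[ 0   -6  -15  -8 ]
[ 0  -24   12   3 ]
Pivot entry (2,2) is zero but row 3 has -6 in column 2 -> naive elimination stops; a row interchange (e.g. R2 <-> R3) would be required here.

first zero-pivot column = 2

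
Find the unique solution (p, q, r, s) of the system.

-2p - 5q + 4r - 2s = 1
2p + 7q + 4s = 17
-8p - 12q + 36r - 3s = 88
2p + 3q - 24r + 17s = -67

Forward elimination on [A|b]:
R2 <- R2 - (-1)*R1:  [  0   2   4   2  18 ]
R3 <- R3 - (4)*R1:  [  0   8  20   5  84 ]
R4 <- R4 - (-1)*R1:  [   0   -2  -20   15  -66 ]
R3 <- R3 - (4)*R2:  [  0   0   4  -3  12 ]
R4 <- R4 - (-1)*R2:  [   0    0  -16   17  -48 ]
R4 <- R4 - (-4)*R3:  [ 0  0  0  5  0 ]
Row echelon form:
[ -2  -5  4  -2  |   1 ]
[  0   2  4   2  |  18 ]
[  0   0  4  -3  |  12 ]
[  0   0  0   5  |   0 ]
Back-substitution:
s = (0) / 5 = 0
r = (12 - (-3)*(0)) / 4 = 3
q = (18 - (4)*(3) - (2)*(0)) / 2 = 3
p = (1 - (-5)*(3) - (4)*(3) - (-2)*(0)) / -2 = -2

(-2, 3, 3, 0)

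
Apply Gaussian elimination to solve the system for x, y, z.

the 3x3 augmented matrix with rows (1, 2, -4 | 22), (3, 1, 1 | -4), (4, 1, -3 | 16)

(0, 1, -5)

Forward elimination on [A|b]:
R2 <- R2 - (3)*R1:  [   0   -5   13  -70 ]
R3 <- R3 - (4)*R1:  [   0   -7   13  -72 ]
R3 <- R3 - (7/5)*R2:  [     0      0  -26/5     26 ]
Row echelon form:
[ 1   2     -4  |   22 ]
[ 0  -5     13  |  -70 ]
[ 0   0  -26/5  |   26 ]
Back-substitution:
z = (26) / (-26/5) = -5
y = (-70 - (13)*(-5)) / -5 = 1
x = (22 - (2)*(1) - (-4)*(-5)) / 1 = 0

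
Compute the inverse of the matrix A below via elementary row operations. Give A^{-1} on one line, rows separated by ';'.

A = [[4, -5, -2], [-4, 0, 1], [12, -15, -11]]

inverse = [3/20 -1/4 -1/20; -8/25 -1/5 1/25; 3/5 0 -1/5]

Gauss-Jordan on [A | I]:
R1 <- (1/4)*R1:  [    1  -5/4  -1/2  |   1/4     0     0 ]
R2 <- R2 - (-4)*R1:  [  0  -5  -1  |   1   1   0 ]
R3 <- R3 - (12)*R1:  [  0   0  -5  |  -3   0   1 ]
R2 <- (1/-5)*R2:  [    0     1   1/5  |  -1/5  -1/5     0 ]
R1 <- R1 - (-5/4)*R2:  [    1     0  -1/4  |     0  -1/4     0 ]
R3 <- (1/-5)*R3:  [    0     0     1  |   3/5     0  -1/5 ]
R1 <- R1 - (-1/4)*R3:  [     1      0      0  |   3/20   -1/4  -1/20 ]
R2 <- R2 - (1/5)*R3:  [     0      1      0  |  -8/25   -1/5   1/25 ]
Right block of [I | A^{-1}] is the inverse:
[  3/20  -1/4  -1/20 ]
[ -8/25  -1/5   1/25 ]
[   3/5     0   -1/5 ]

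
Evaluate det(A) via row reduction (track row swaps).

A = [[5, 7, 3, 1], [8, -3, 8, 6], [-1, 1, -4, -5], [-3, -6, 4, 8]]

det(A) = 79

Forward elimination:
R2 <- R2 - (8/5)*R1:  [     0  -71/5   16/5   22/5 ]
R3 <- R3 - (-1/5)*R1:  [     0   12/5  -17/5  -24/5 ]
R4 <- R4 - (-3/5)*R1:  [    0  -9/5  29/5  43/5 ]
R3 <- R3 - (-12/71)*R2:  [       0        0  -203/71  -288/71 ]
R4 <- R4 - (9/71)*R2:  [      0       0  383/71  571/71 ]
R4 <- R4 - (-383/203)*R3:  [      0       0       0  79/203 ]
Upper-triangular form:
[ 5      7        3        1 ]
[ 0  -71/5     16/5     22/5 ]
[ 0      0  -203/71  -288/71 ]
[ 0      0        0   79/203 ]
det(A) = (-1)^0 * (5) * (-71/5) * (-203/71) * (79/203) = 79  (0 row swaps -> sign +1)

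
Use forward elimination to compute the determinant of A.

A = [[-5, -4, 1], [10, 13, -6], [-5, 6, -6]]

Forward elimination:
R2 <- R2 - (-2)*R1:  [  0   5  -4 ]
R3 <- R3 - (1)*R1:  [  0  10  -7 ]
R3 <- R3 - (2)*R2:  [ 0  0  1 ]
Upper-triangular form:
[ -5  -4   1 ]
[  0   5  -4 ]
[  0   0   1 ]
det(A) = (-1)^0 * (-5) * (5) * (1) = -25  (0 row swaps -> sign +1)

det(A) = -25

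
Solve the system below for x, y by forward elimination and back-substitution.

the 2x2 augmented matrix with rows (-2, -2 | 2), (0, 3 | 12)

(-5, 4)

Forward elimination on [A|b]:
Row echelon form:
[ -2  -2  |   2 ]
[  0   3  |  12 ]
Back-substitution:
y = (12) / 3 = 4
x = (2 - (-2)*(4)) / -2 = -5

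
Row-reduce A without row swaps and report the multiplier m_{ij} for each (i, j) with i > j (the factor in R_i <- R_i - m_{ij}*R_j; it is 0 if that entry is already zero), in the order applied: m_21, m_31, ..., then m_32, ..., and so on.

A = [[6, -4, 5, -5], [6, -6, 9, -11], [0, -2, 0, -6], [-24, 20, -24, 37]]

Forward elimination:
R2 <- R2 - (1)*R1:  [  0  -2   4  -6 ]
R3: entry in column 1 is already 0 -> m_{31} = 0 (no row operation needed)
R4 <- R4 - (-4)*R1:  [  0   4  -4  17 ]
R3 <- R3 - (1)*R2:  [  0   0  -4   0 ]
R4 <- R4 - (-2)*R2:  [ 0  0  4  5 ]
R4 <- R4 - (-1)*R3:  [ 0  0  0  5 ]
Multipliers (in order of application): m_{21} = 1, m_{31} = 0, m_{41} = -4, m_{32} = 1, m_{42} = -2, m_{43} = -1

multipliers: 1, 0, -4, 1, -2, -1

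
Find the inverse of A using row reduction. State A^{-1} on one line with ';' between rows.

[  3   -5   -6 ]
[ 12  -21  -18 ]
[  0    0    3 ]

Gauss-Jordan on [A | I]:
R1 <- (1/3)*R1:  [    1  -5/3    -2  |   1/3     0     0 ]
R2 <- R2 - (12)*R1:  [  0  -1   6  |  -4   1   0 ]
R2 <- (1/-1)*R2:  [  0   1  -6  |   4  -1   0 ]
R1 <- R1 - (-5/3)*R2:  [    1     0   -12  |     7  -5/3     0 ]
R3 <- (1/3)*R3:  [   0    0    1  |    0    0  1/3 ]
R1 <- R1 - (-12)*R3:  [    1     0     0  |     7  -5/3     4 ]
R2 <- R2 - (-6)*R3:  [  0   1   0  |   4  -1   2 ]
Right block of [I | A^{-1}] is the inverse:
[ 7  -5/3    4 ]
[ 4    -1    2 ]
[ 0     0  1/3 ]

inverse = [7 -5/3 4; 4 -1 2; 0 0 1/3]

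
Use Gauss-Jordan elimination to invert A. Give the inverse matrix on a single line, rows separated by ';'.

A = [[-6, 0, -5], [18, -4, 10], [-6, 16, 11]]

inverse = [17/8 5/6 5/24; 43/16 1 5/16; -11/4 -1 -1/4]

Gauss-Jordan on [A | I]:
R1 <- (1/-6)*R1:  [    1     0   5/6  |  -1/6     0     0 ]
R2 <- R2 - (18)*R1:  [  0  -4  -5  |   3   1   0 ]
R3 <- R3 - (-6)*R1:  [  0  16  16  |  -1   0   1 ]
R2 <- (1/-4)*R2:  [    0     1   5/4  |  -3/4  -1/4     0 ]
R3 <- R3 - (16)*R2:  [  0   0  -4  |  11   4   1 ]
R3 <- (1/-4)*R3:  [     0      0      1  |  -11/4     -1   -1/4 ]
R1 <- R1 - (5/6)*R3:  [    1     0     0  |  17/8   5/6  5/24 ]
R2 <- R2 - (5/4)*R3:  [     0      1      0  |  43/16      1   5/16 ]
Right block of [I | A^{-1}] is the inverse:
[  17/8  5/6  5/24 ]
[ 43/16    1  5/16 ]
[ -11/4   -1  -1/4 ]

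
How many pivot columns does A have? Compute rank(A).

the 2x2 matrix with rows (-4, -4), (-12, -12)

Row reduction:
R2 <- R2 - (3)*R1:  [ 0  0 ]
Row echelon form:
[ -4  -4 ]
[  0   0 ]
Nonzero rows / pivot columns: 1

rank(A) = 1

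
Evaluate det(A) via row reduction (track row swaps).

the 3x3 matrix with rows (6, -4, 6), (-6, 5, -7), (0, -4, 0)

det(A) = -24

Forward elimination:
R2 <- R2 - (-1)*R1:  [  0   1  -1 ]
R3 <- R3 - (-4)*R2:  [  0   0  -4 ]
Upper-triangular form:
[ 6  -4   6 ]
[ 0   1  -1 ]
[ 0   0  -4 ]
det(A) = (-1)^0 * (6) * (1) * (-4) = -24  (0 row swaps -> sign +1)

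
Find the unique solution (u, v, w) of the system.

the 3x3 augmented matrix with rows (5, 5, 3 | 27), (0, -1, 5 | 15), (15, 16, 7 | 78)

(-2, 5, 4)

Forward elimination on [A|b]:
R3 <- R3 - (3)*R1:  [  0   1  -2  -3 ]
R3 <- R3 - (-1)*R2:  [  0   0   3  12 ]
Row echelon form:
[ 5   5  3  |  27 ]
[ 0  -1  5  |  15 ]
[ 0   0  3  |  12 ]
Back-substitution:
w = (12) / 3 = 4
v = (15 - (5)*(4)) / -1 = 5
u = (27 - (5)*(5) - (3)*(4)) / 5 = -2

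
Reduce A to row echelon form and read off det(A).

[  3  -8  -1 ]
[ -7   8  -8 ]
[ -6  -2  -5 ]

Forward elimination:
R2 <- R2 - (-7/3)*R1:  [     0  -32/3  -31/3 ]
R3 <- R3 - (-2)*R1:  [   0  -18   -7 ]
R3 <- R3 - (27/16)*R2:  [      0       0  167/16 ]
Upper-triangular form:
[ 3     -8      -1 ]
[ 0  -32/3   -31/3 ]
[ 0      0  167/16 ]
det(A) = (-1)^0 * (3) * (-32/3) * (167/16) = -334  (0 row swaps -> sign +1)

det(A) = -334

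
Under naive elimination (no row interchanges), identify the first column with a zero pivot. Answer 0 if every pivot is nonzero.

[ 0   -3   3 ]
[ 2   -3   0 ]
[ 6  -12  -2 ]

first zero-pivot column = 1

Naive forward elimination:
Pivot entry (1,1) is zero but row 2 has 2 in column 1 -> naive elimination stops; a row interchange (e.g. R1 <-> R2) would be required here.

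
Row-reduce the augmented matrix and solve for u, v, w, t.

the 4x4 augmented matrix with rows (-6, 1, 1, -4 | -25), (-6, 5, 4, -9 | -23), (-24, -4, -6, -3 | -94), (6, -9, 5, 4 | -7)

Forward elimination on [A|b]:
R2 <- R2 - (1)*R1:  [  0   4   3  -5   2 ]
R3 <- R3 - (4)*R1:  [   0   -8  -10   13    6 ]
R4 <- R4 - (-1)*R1:  [   0   -8    6    0  -32 ]
R3 <- R3 - (-2)*R2:  [  0   0  -4   3  10 ]
R4 <- R4 - (-2)*R2:  [   0    0   12  -10  -28 ]
R4 <- R4 - (-3)*R3:  [  0   0   0  -1   2 ]
Row echelon form:
[ -6  1   1  -4  |  -25 ]
[  0  4   3  -5  |    2 ]
[  0  0  -4   3  |   10 ]
[  0  0   0  -1  |    2 ]
Back-substitution:
t = (2) / -1 = -2
w = (10 - (3)*(-2)) / -4 = -4
v = (2 - (3)*(-4) - (-5)*(-2)) / 4 = 1
u = (-25 - (1)*(1) - (1)*(-4) - (-4)*(-2)) / -6 = 5

(5, 1, -4, -2)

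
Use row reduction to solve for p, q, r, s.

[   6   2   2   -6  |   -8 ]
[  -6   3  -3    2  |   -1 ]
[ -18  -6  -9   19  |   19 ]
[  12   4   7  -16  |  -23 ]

Forward elimination on [A|b]:
R2 <- R2 - (-1)*R1:  [  0   5  -1  -4  -9 ]
R3 <- R3 - (-3)*R1:  [  0   0  -3   1  -5 ]
R4 <- R4 - (2)*R1:  [  0   0   3  -4  -7 ]
R4 <- R4 - (-1)*R3:  [   0    0    0   -3  -12 ]
Row echelon form:
[ 6  2   2  -6  |   -8 ]
[ 0  5  -1  -4  |   -9 ]
[ 0  0  -3   1  |   -5 ]
[ 0  0   0  -3  |  -12 ]
Back-substitution:
s = (-12) / -3 = 4
r = (-5 - (1)*(4)) / -3 = 3
q = (-9 - (-1)*(3) - (-4)*(4)) / 5 = 2
p = (-8 - (2)*(2) - (2)*(3) - (-6)*(4)) / 6 = 1

(1, 2, 3, 4)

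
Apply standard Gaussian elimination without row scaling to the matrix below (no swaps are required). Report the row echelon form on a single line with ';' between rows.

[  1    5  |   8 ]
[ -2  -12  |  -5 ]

Forward elimination:
R2 <- R2 - (-2)*R1:  [  0  -2  11 ]
Row echelon form:
[ 1   5  |   8 ]
[ 0  -2  |  11 ]

REF = [1 5 8; 0 -2 11]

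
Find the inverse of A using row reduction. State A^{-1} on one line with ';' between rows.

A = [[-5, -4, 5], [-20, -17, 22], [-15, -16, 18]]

Gauss-Jordan on [A | I]:
R1 <- (1/-5)*R1:  [    1   4/5    -1  |  -1/5     0     0 ]
R2 <- R2 - (-20)*R1:  [  0  -1   2  |  -4   1   0 ]
R3 <- R3 - (-15)*R1:  [  0  -4   3  |  -3   0   1 ]
R2 <- (1/-1)*R2:  [  0   1  -2  |   4  -1   0 ]
R1 <- R1 - (4/5)*R2:  [     1      0    3/5  |  -17/5    4/5      0 ]
R3 <- R3 - (-4)*R2:  [  0   0  -5  |  13  -4   1 ]
R3 <- (1/-5)*R3:  [     0      0      1  |  -13/5    4/5   -1/5 ]
R1 <- R1 - (3/5)*R3:  [      1       0       0  |  -46/25    8/25    3/25 ]
R2 <- R2 - (-2)*R3:  [    0     1     0  |  -6/5   3/5  -2/5 ]
Right block of [I | A^{-1}] is the inverse:
[ -46/25  8/25  3/25 ]
[   -6/5   3/5  -2/5 ]
[  -13/5   4/5  -1/5 ]

inverse = [-46/25 8/25 3/25; -6/5 3/5 -2/5; -13/5 4/5 -1/5]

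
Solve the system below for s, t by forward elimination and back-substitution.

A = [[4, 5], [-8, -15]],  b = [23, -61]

(2, 3)

Forward elimination on [A|b]:
R2 <- R2 - (-2)*R1:  [   0   -5  -15 ]
Row echelon form:
[ 4   5  |   23 ]
[ 0  -5  |  -15 ]
Back-substitution:
t = (-15) / -5 = 3
s = (23 - (5)*(3)) / 4 = 2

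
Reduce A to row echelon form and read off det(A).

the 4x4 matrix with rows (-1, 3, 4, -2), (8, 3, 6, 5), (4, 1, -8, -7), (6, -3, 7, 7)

Forward elimination:
R2 <- R2 - (-8)*R1:  [   0   27   38  -11 ]
R3 <- R3 - (-4)*R1:  [   0   13    8  -15 ]
R4 <- R4 - (-6)*R1:  [  0  15  31  -5 ]
R3 <- R3 - (13/27)*R2:  [       0        0  -278/27  -262/27 ]
R4 <- R4 - (5/9)*R2:  [    0     0  89/9  10/9 ]
R4 <- R4 - (-267/278)*R3:  [         0          0          0  -1141/139 ]
Upper-triangular form:
[ -1   3        4         -2 ]
[  0  27       38        -11 ]
[  0   0  -278/27    -262/27 ]
[  0   0        0  -1141/139 ]
det(A) = (-1)^0 * (-1) * (27) * (-278/27) * (-1141/139) = -2282  (0 row swaps -> sign +1)

det(A) = -2282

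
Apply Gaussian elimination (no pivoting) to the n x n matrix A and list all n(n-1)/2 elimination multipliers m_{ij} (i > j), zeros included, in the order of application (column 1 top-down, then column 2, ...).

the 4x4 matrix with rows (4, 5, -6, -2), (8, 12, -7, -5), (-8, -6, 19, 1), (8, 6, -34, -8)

multipliers: 2, -2, 2, 2, -2, 4

Forward elimination:
R2 <- R2 - (2)*R1:  [  0   2   5  -1 ]
R3 <- R3 - (-2)*R1:  [  0   4   7  -3 ]
R4 <- R4 - (2)*R1:  [   0   -4  -22   -4 ]
R3 <- R3 - (2)*R2:  [  0   0  -3  -1 ]
R4 <- R4 - (-2)*R2:  [   0    0  -12   -6 ]
R4 <- R4 - (4)*R3:  [  0   0   0  -2 ]
Multipliers (in order of application): m_{21} = 2, m_{31} = -2, m_{41} = 2, m_{32} = 2, m_{42} = -2, m_{43} = 4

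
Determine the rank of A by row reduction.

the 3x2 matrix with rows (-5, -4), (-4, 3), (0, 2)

Row reduction:
R2 <- R2 - (4/5)*R1:  [    0  31/5 ]
R3 <- R3 - (10/31)*R2:  [ 0  0 ]
Row echelon form:
[ -5    -4 ]
[  0  31/5 ]
[  0     0 ]
Nonzero rows / pivot columns: 2

rank(A) = 2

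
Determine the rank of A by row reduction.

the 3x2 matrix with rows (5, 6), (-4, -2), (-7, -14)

Row reduction:
R2 <- R2 - (-4/5)*R1:  [    0  14/5 ]
R3 <- R3 - (-7/5)*R1:  [     0  -28/5 ]
R3 <- R3 - (-2)*R2:  [ 0  0 ]
Row echelon form:
[ 5     6 ]
[ 0  14/5 ]
[ 0     0 ]
Nonzero rows / pivot columns: 2

rank(A) = 2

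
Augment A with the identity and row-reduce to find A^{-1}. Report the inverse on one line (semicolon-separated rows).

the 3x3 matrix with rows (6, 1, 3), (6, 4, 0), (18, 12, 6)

Gauss-Jordan on [A | I]:
R1 <- (1/6)*R1:  [   1  1/6  1/2  |  1/6    0    0 ]
R2 <- R2 - (6)*R1:  [  0   3  -3  |  -1   1   0 ]
R3 <- R3 - (18)*R1:  [  0   9  -3  |  -3   0   1 ]
R2 <- (1/3)*R2:  [    0     1    -1  |  -1/3   1/3     0 ]
R1 <- R1 - (1/6)*R2:  [     1      0    2/3  |    2/9  -1/18      0 ]
R3 <- R3 - (9)*R2:  [  0   0   6  |   0  -3   1 ]
R3 <- (1/6)*R3:  [    0     0     1  |     0  -1/2   1/6 ]
R1 <- R1 - (2/3)*R3:  [    1     0     0  |   2/9  5/18  -1/9 ]
R2 <- R2 - (-1)*R3:  [    0     1     0  |  -1/3  -1/6   1/6 ]
Right block of [I | A^{-1}] is the inverse:
[  2/9  5/18  -1/9 ]
[ -1/3  -1/6   1/6 ]
[    0  -1/2   1/6 ]

inverse = [2/9 5/18 -1/9; -1/3 -1/6 1/6; 0 -1/2 1/6]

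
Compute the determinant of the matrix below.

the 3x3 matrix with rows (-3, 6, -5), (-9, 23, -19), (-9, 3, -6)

Forward elimination:
R2 <- R2 - (3)*R1:  [  0   5  -4 ]
R3 <- R3 - (3)*R1:  [   0  -15    9 ]
R3 <- R3 - (-3)*R2:  [  0   0  -3 ]
Upper-triangular form:
[ -3  6  -5 ]
[  0  5  -4 ]
[  0  0  -3 ]
det(A) = (-1)^0 * (-3) * (5) * (-3) = 45  (0 row swaps -> sign +1)

det(A) = 45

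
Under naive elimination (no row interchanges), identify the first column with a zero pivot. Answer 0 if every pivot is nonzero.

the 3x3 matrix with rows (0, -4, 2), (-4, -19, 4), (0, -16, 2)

Naive forward elimination:
Pivot entry (1,1) is zero but row 2 has -4 in column 1 -> naive elimination stops; a row interchange (e.g. R1 <-> R2) would be required here.

first zero-pivot column = 1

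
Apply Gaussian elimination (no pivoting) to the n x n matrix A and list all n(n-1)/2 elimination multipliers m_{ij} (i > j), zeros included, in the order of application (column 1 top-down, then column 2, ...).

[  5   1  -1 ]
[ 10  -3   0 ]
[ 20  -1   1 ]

Forward elimination:
R2 <- R2 - (2)*R1:  [  0  -5   2 ]
R3 <- R3 - (4)*R1:  [  0  -5   5 ]
R3 <- R3 - (1)*R2:  [ 0  0  3 ]
Multipliers (in order of application): m_{21} = 2, m_{31} = 4, m_{32} = 1

multipliers: 2, 4, 1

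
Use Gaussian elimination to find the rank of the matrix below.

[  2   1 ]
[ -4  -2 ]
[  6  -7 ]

rank(A) = 2

Row reduction:
R2 <- R2 - (-2)*R1:  [ 0  0 ]
R3 <- R3 - (3)*R1:  [   0  -10 ]
R2 <-> R3   (pivot in column 2 was zero)
[ 2    1 ]
[ 0  -10 ]
[ 0    0 ]
Row echelon form:
[ 2    1 ]
[ 0  -10 ]
[ 0    0 ]
Nonzero rows / pivot columns: 2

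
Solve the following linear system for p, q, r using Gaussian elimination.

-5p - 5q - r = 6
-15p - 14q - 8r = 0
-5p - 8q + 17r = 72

Forward elimination on [A|b]:
R2 <- R2 - (3)*R1:  [   0    1   -5  -18 ]
R3 <- R3 - (1)*R1:  [  0  -3  18  66 ]
R3 <- R3 - (-3)*R2:  [  0   0   3  12 ]
Row echelon form:
[ -5  -5  -1  |    6 ]
[  0   1  -5  |  -18 ]
[  0   0   3  |   12 ]
Back-substitution:
r = (12) / 3 = 4
q = (-18 - (-5)*(4)) / 1 = 2
p = (6 - (-5)*(2) - (-1)*(4)) / -5 = -4

(-4, 2, 4)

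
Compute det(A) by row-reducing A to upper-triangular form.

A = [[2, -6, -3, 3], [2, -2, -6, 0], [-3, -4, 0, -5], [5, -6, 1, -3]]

Forward elimination:
R2 <- R2 - (1)*R1:  [  0   4  -3  -3 ]
R3 <- R3 - (-3/2)*R1:  [    0   -13  -9/2  -1/2 ]
R4 <- R4 - (5/2)*R1:  [     0      9   17/2  -21/2 ]
R3 <- R3 - (-13/4)*R2:  [     0      0  -57/4  -41/4 ]
R4 <- R4 - (9/4)*R2:  [     0      0   61/4  -15/4 ]
R4 <- R4 - (-61/57)*R3:  [       0        0        0  -839/57 ]
Upper-triangular form:
[ 2  -6     -3        3 ]
[ 0   4     -3       -3 ]
[ 0   0  -57/4    -41/4 ]
[ 0   0      0  -839/57 ]
det(A) = (-1)^0 * (2) * (4) * (-57/4) * (-839/57) = 1678  (0 row swaps -> sign +1)

det(A) = 1678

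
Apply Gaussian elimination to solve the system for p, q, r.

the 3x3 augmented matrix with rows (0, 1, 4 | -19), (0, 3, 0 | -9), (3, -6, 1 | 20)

Forward elimination on [A|b]:
R1 <-> R3   (pivot in column 1 was zero)
[ 3  -6  1   20 ]
[ 0   3  0   -9 ]
[ 0   1  4  -19 ]
R3 <- R3 - (1/3)*R2:  [   0    0    4  -16 ]
Row echelon form:
[ 3  -6  1  |   20 ]
[ 0   3  0  |   -9 ]
[ 0   0  4  |  -16 ]
Back-substitution:
r = (-16) / 4 = -4
q = (-9) / 3 = -3
p = (20 - (-6)*(-3) - (1)*(-4)) / 3 = 2

(2, -3, -4)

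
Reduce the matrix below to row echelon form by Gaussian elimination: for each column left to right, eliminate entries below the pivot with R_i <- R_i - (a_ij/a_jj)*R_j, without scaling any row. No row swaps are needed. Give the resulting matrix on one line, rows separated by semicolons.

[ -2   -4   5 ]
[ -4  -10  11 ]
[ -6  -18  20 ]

Forward elimination:
R2 <- R2 - (2)*R1:  [  0  -2   1 ]
R3 <- R3 - (3)*R1:  [  0  -6   5 ]
R3 <- R3 - (3)*R2:  [ 0  0  2 ]
Row echelon form:
[ -2  -4  5 ]
[  0  -2  1 ]
[  0   0  2 ]

REF = [-2 -4 5; 0 -2 1; 0 0 2]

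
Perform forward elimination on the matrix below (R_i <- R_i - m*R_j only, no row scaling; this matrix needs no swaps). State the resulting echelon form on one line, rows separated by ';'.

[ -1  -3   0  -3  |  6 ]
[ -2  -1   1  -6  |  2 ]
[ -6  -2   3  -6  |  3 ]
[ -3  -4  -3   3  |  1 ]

Forward elimination:
R2 <- R2 - (2)*R1:  [   0    5    1    0  -10 ]
R3 <- R3 - (6)*R1:  [   0   16    3   12  -33 ]
R4 <- R4 - (3)*R1:  [   0    5   -3   12  -17 ]
R3 <- R3 - (16/5)*R2:  [    0     0  -1/5    12    -1 ]
R4 <- R4 - (1)*R2:  [  0   0  -4  12  -7 ]
R4 <- R4 - (20)*R3:  [    0     0     0  -228    13 ]
Row echelon form:
[ -1  -3     0    -3  |    6 ]
[  0   5     1     0  |  -10 ]
[  0   0  -1/5    12  |   -1 ]
[  0   0     0  -228  |   13 ]

REF = [-1 -3 0 -3 6; 0 5 1 0 -10; 0 0 -1/5 12 -1; 0 0 0 -228 13]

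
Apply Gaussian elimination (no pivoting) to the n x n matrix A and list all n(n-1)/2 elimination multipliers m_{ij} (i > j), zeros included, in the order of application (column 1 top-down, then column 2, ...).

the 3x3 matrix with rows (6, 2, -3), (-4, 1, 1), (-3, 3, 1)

Forward elimination:
R2 <- R2 - (-2/3)*R1:  [   0  7/3   -1 ]
R3 <- R3 - (-1/2)*R1:  [    0     4  -1/2 ]
R3 <- R3 - (12/7)*R2:  [     0      0  17/14 ]
Multipliers (in order of application): m_{21} = -2/3, m_{31} = -1/2, m_{32} = 12/7

multipliers: -2/3, -1/2, 12/7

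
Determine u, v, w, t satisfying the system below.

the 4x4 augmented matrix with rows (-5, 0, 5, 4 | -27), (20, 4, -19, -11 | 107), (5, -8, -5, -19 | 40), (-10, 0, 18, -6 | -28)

(1, 4, -2, -3)

Forward elimination on [A|b]:
R2 <- R2 - (-4)*R1:  [  0   4   1   5  -1 ]
R3 <- R3 - (-1)*R1:  [   0   -8    0  -15   13 ]
R4 <- R4 - (2)*R1:  [   0    0    8  -14   26 ]
R3 <- R3 - (-2)*R2:  [  0   0   2  -5  11 ]
R4 <- R4 - (4)*R3:  [   0    0    0    6  -18 ]
Row echelon form:
[ -5  0  5   4  |  -27 ]
[  0  4  1   5  |   -1 ]
[  0  0  2  -5  |   11 ]
[  0  0  0   6  |  -18 ]
Back-substitution:
t = (-18) / 6 = -3
w = (11 - (-5)*(-3)) / 2 = -2
v = (-1 - (1)*(-2) - (5)*(-3)) / 4 = 4
u = (-27 - (5)*(-2) - (4)*(-3)) / -5 = 1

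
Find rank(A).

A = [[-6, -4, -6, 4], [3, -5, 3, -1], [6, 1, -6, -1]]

rank(A) = 3

Row reduction:
R2 <- R2 - (-1/2)*R1:  [  0  -7   0   1 ]
R3 <- R3 - (-1)*R1:  [   0   -3  -12    3 ]
R3 <- R3 - (3/7)*R2:  [    0     0   -12  18/7 ]
Row echelon form:
[ -6  -4   -6     4 ]
[  0  -7    0     1 ]
[  0   0  -12  18/7 ]
Nonzero rows / pivot columns: 3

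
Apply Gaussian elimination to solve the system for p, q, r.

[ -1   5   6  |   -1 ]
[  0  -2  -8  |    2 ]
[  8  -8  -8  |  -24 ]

Forward elimination on [A|b]:
R3 <- R3 - (-8)*R1:  [   0   32   40  -32 ]
R3 <- R3 - (-16)*R2:  [   0    0  -88    0 ]
Row echelon form:
[ -1   5    6  |  -1 ]
[  0  -2   -8  |   2 ]
[  0   0  -88  |   0 ]
Back-substitution:
r = (0) / -88 = 0
q = (2 - (-8)*(0)) / -2 = -1
p = (-1 - (5)*(-1) - (6)*(0)) / -1 = -4

(-4, -1, 0)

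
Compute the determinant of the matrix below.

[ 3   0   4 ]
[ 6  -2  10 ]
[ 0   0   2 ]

Forward elimination:
R2 <- R2 - (2)*R1:  [  0  -2   2 ]
Upper-triangular form:
[ 3   0  4 ]
[ 0  -2  2 ]
[ 0   0  2 ]
det(A) = (-1)^0 * (3) * (-2) * (2) = -12  (0 row swaps -> sign +1)

det(A) = -12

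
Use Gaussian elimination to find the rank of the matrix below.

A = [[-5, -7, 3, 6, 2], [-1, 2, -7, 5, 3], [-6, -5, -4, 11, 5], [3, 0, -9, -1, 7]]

rank(A) = 3

Row reduction:
R2 <- R2 - (1/5)*R1:  [     0   17/5  -38/5   19/5   13/5 ]
R3 <- R3 - (6/5)*R1:  [     0   17/5  -38/5   19/5   13/5 ]
R4 <- R4 - (-3/5)*R1:  [     0  -21/5  -36/5   13/5   41/5 ]
R3 <- R3 - (1)*R2:  [ 0  0  0  0  0 ]
R4 <- R4 - (-21/17)*R2:  [       0        0  -282/17   124/17   194/17 ]
R3 <-> R4   (pivot in column 3 was zero)
[ -5    -7        3       6       2 ]
[  0  17/5    -38/5    19/5    13/5 ]
[  0     0  -282/17  124/17  194/17 ]
[  0     0        0       0       0 ]
Row echelon form:
[ -5    -7        3       6       2 ]
[  0  17/5    -38/5    19/5    13/5 ]
[  0     0  -282/17  124/17  194/17 ]
[  0     0        0       0       0 ]
Nonzero rows / pivot columns: 3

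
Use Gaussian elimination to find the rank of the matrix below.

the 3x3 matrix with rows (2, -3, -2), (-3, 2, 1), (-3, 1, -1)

Row reduction:
R2 <- R2 - (-3/2)*R1:  [    0  -5/2    -2 ]
R3 <- R3 - (-3/2)*R1:  [    0  -7/2    -4 ]
R3 <- R3 - (7/5)*R2:  [    0     0  -6/5 ]
Row echelon form:
[ 2    -3    -2 ]
[ 0  -5/2    -2 ]
[ 0     0  -6/5 ]
Nonzero rows / pivot columns: 3

rank(A) = 3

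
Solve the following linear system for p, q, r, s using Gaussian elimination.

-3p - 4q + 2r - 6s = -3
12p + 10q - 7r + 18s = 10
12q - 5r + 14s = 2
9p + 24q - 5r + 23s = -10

Forward elimination on [A|b]:
R2 <- R2 - (-4)*R1:  [  0  -6   1  -6  -2 ]
R4 <- R4 - (-3)*R1:  [   0   12    1    5  -19 ]
R3 <- R3 - (-2)*R2:  [  0   0  -3   2  -2 ]
R4 <- R4 - (-2)*R2:  [   0    0    3   -7  -23 ]
R4 <- R4 - (-1)*R3:  [   0    0    0   -5  -25 ]
Row echelon form:
[ -3  -4   2  -6  |   -3 ]
[  0  -6   1  -6  |   -2 ]
[  0   0  -3   2  |   -2 ]
[  0   0   0  -5  |  -25 ]
Back-substitution:
s = (-25) / -5 = 5
r = (-2 - (2)*(5)) / -3 = 4
q = (-2 - (1)*(4) - (-6)*(5)) / -6 = -4
p = (-3 - (-4)*(-4) - (2)*(4) - (-6)*(5)) / -3 = -1

(-1, -4, 4, 5)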